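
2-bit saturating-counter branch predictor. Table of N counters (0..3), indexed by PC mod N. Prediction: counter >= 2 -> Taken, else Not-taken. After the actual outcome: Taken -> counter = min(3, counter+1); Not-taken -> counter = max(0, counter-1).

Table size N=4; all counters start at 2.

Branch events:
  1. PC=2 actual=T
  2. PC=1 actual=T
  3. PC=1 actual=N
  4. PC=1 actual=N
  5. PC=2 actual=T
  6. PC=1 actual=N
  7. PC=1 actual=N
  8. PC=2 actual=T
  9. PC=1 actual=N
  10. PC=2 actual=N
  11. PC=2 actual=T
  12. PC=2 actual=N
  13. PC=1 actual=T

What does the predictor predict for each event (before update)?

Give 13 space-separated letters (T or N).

Ev 1: PC=2 idx=2 pred=T actual=T -> ctr[2]=3
Ev 2: PC=1 idx=1 pred=T actual=T -> ctr[1]=3
Ev 3: PC=1 idx=1 pred=T actual=N -> ctr[1]=2
Ev 4: PC=1 idx=1 pred=T actual=N -> ctr[1]=1
Ev 5: PC=2 idx=2 pred=T actual=T -> ctr[2]=3
Ev 6: PC=1 idx=1 pred=N actual=N -> ctr[1]=0
Ev 7: PC=1 idx=1 pred=N actual=N -> ctr[1]=0
Ev 8: PC=2 idx=2 pred=T actual=T -> ctr[2]=3
Ev 9: PC=1 idx=1 pred=N actual=N -> ctr[1]=0
Ev 10: PC=2 idx=2 pred=T actual=N -> ctr[2]=2
Ev 11: PC=2 idx=2 pred=T actual=T -> ctr[2]=3
Ev 12: PC=2 idx=2 pred=T actual=N -> ctr[2]=2
Ev 13: PC=1 idx=1 pred=N actual=T -> ctr[1]=1

Answer: T T T T T N N T N T T T N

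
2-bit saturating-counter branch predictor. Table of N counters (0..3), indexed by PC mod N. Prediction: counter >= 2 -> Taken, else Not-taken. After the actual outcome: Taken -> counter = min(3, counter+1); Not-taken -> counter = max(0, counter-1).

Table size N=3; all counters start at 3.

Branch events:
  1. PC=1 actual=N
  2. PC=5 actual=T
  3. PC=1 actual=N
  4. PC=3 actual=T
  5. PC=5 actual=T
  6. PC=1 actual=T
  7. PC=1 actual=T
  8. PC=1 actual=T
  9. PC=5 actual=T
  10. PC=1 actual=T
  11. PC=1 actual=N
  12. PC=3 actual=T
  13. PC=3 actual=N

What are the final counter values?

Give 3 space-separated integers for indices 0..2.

Ev 1: PC=1 idx=1 pred=T actual=N -> ctr[1]=2
Ev 2: PC=5 idx=2 pred=T actual=T -> ctr[2]=3
Ev 3: PC=1 idx=1 pred=T actual=N -> ctr[1]=1
Ev 4: PC=3 idx=0 pred=T actual=T -> ctr[0]=3
Ev 5: PC=5 idx=2 pred=T actual=T -> ctr[2]=3
Ev 6: PC=1 idx=1 pred=N actual=T -> ctr[1]=2
Ev 7: PC=1 idx=1 pred=T actual=T -> ctr[1]=3
Ev 8: PC=1 idx=1 pred=T actual=T -> ctr[1]=3
Ev 9: PC=5 idx=2 pred=T actual=T -> ctr[2]=3
Ev 10: PC=1 idx=1 pred=T actual=T -> ctr[1]=3
Ev 11: PC=1 idx=1 pred=T actual=N -> ctr[1]=2
Ev 12: PC=3 idx=0 pred=T actual=T -> ctr[0]=3
Ev 13: PC=3 idx=0 pred=T actual=N -> ctr[0]=2

Answer: 2 2 3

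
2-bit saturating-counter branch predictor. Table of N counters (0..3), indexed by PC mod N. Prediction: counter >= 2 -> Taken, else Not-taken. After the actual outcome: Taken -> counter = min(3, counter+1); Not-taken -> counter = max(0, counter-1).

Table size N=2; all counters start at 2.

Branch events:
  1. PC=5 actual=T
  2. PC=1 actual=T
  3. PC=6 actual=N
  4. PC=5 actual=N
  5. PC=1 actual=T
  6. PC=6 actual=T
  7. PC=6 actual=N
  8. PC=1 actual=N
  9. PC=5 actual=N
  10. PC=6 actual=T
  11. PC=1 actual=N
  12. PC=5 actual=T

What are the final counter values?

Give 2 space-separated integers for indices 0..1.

Ev 1: PC=5 idx=1 pred=T actual=T -> ctr[1]=3
Ev 2: PC=1 idx=1 pred=T actual=T -> ctr[1]=3
Ev 3: PC=6 idx=0 pred=T actual=N -> ctr[0]=1
Ev 4: PC=5 idx=1 pred=T actual=N -> ctr[1]=2
Ev 5: PC=1 idx=1 pred=T actual=T -> ctr[1]=3
Ev 6: PC=6 idx=0 pred=N actual=T -> ctr[0]=2
Ev 7: PC=6 idx=0 pred=T actual=N -> ctr[0]=1
Ev 8: PC=1 idx=1 pred=T actual=N -> ctr[1]=2
Ev 9: PC=5 idx=1 pred=T actual=N -> ctr[1]=1
Ev 10: PC=6 idx=0 pred=N actual=T -> ctr[0]=2
Ev 11: PC=1 idx=1 pred=N actual=N -> ctr[1]=0
Ev 12: PC=5 idx=1 pred=N actual=T -> ctr[1]=1

Answer: 2 1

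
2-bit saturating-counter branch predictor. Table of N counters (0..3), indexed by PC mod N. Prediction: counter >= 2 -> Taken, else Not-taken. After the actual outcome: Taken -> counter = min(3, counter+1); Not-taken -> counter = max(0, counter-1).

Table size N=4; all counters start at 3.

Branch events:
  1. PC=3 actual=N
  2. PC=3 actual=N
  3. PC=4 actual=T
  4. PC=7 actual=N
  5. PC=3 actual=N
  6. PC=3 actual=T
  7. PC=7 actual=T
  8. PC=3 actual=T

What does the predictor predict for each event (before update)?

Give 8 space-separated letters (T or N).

Ev 1: PC=3 idx=3 pred=T actual=N -> ctr[3]=2
Ev 2: PC=3 idx=3 pred=T actual=N -> ctr[3]=1
Ev 3: PC=4 idx=0 pred=T actual=T -> ctr[0]=3
Ev 4: PC=7 idx=3 pred=N actual=N -> ctr[3]=0
Ev 5: PC=3 idx=3 pred=N actual=N -> ctr[3]=0
Ev 6: PC=3 idx=3 pred=N actual=T -> ctr[3]=1
Ev 7: PC=7 idx=3 pred=N actual=T -> ctr[3]=2
Ev 8: PC=3 idx=3 pred=T actual=T -> ctr[3]=3

Answer: T T T N N N N T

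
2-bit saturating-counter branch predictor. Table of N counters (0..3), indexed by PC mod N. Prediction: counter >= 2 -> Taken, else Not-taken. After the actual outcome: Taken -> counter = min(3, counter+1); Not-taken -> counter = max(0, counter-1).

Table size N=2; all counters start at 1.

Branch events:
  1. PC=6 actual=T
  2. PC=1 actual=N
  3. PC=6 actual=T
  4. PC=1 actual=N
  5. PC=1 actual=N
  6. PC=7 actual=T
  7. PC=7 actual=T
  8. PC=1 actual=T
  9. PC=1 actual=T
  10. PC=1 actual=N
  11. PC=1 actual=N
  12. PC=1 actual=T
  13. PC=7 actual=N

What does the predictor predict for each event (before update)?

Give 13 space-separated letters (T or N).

Answer: N N T N N N N T T T T N T

Derivation:
Ev 1: PC=6 idx=0 pred=N actual=T -> ctr[0]=2
Ev 2: PC=1 idx=1 pred=N actual=N -> ctr[1]=0
Ev 3: PC=6 idx=0 pred=T actual=T -> ctr[0]=3
Ev 4: PC=1 idx=1 pred=N actual=N -> ctr[1]=0
Ev 5: PC=1 idx=1 pred=N actual=N -> ctr[1]=0
Ev 6: PC=7 idx=1 pred=N actual=T -> ctr[1]=1
Ev 7: PC=7 idx=1 pred=N actual=T -> ctr[1]=2
Ev 8: PC=1 idx=1 pred=T actual=T -> ctr[1]=3
Ev 9: PC=1 idx=1 pred=T actual=T -> ctr[1]=3
Ev 10: PC=1 idx=1 pred=T actual=N -> ctr[1]=2
Ev 11: PC=1 idx=1 pred=T actual=N -> ctr[1]=1
Ev 12: PC=1 idx=1 pred=N actual=T -> ctr[1]=2
Ev 13: PC=7 idx=1 pred=T actual=N -> ctr[1]=1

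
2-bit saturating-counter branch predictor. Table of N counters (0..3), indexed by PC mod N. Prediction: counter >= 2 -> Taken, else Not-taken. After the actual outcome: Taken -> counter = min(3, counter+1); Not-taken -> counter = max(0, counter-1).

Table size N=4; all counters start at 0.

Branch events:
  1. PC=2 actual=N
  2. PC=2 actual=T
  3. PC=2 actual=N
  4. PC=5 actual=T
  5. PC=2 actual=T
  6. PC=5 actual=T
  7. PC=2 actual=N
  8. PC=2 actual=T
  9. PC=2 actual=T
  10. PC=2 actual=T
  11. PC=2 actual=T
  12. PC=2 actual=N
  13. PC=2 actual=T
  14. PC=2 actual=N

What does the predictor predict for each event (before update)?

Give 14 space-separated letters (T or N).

Answer: N N N N N N N N N T T T T T

Derivation:
Ev 1: PC=2 idx=2 pred=N actual=N -> ctr[2]=0
Ev 2: PC=2 idx=2 pred=N actual=T -> ctr[2]=1
Ev 3: PC=2 idx=2 pred=N actual=N -> ctr[2]=0
Ev 4: PC=5 idx=1 pred=N actual=T -> ctr[1]=1
Ev 5: PC=2 idx=2 pred=N actual=T -> ctr[2]=1
Ev 6: PC=5 idx=1 pred=N actual=T -> ctr[1]=2
Ev 7: PC=2 idx=2 pred=N actual=N -> ctr[2]=0
Ev 8: PC=2 idx=2 pred=N actual=T -> ctr[2]=1
Ev 9: PC=2 idx=2 pred=N actual=T -> ctr[2]=2
Ev 10: PC=2 idx=2 pred=T actual=T -> ctr[2]=3
Ev 11: PC=2 idx=2 pred=T actual=T -> ctr[2]=3
Ev 12: PC=2 idx=2 pred=T actual=N -> ctr[2]=2
Ev 13: PC=2 idx=2 pred=T actual=T -> ctr[2]=3
Ev 14: PC=2 idx=2 pred=T actual=N -> ctr[2]=2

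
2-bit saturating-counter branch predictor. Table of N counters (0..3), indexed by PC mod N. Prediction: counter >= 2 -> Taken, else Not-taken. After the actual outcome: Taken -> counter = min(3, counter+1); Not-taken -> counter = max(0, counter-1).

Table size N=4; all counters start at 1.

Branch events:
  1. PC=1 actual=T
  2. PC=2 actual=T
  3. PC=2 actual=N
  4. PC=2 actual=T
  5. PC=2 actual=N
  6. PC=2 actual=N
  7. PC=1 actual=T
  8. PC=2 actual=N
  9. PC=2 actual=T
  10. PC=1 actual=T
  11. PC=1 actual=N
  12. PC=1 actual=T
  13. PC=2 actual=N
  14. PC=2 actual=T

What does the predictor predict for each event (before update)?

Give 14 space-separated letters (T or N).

Ev 1: PC=1 idx=1 pred=N actual=T -> ctr[1]=2
Ev 2: PC=2 idx=2 pred=N actual=T -> ctr[2]=2
Ev 3: PC=2 idx=2 pred=T actual=N -> ctr[2]=1
Ev 4: PC=2 idx=2 pred=N actual=T -> ctr[2]=2
Ev 5: PC=2 idx=2 pred=T actual=N -> ctr[2]=1
Ev 6: PC=2 idx=2 pred=N actual=N -> ctr[2]=0
Ev 7: PC=1 idx=1 pred=T actual=T -> ctr[1]=3
Ev 8: PC=2 idx=2 pred=N actual=N -> ctr[2]=0
Ev 9: PC=2 idx=2 pred=N actual=T -> ctr[2]=1
Ev 10: PC=1 idx=1 pred=T actual=T -> ctr[1]=3
Ev 11: PC=1 idx=1 pred=T actual=N -> ctr[1]=2
Ev 12: PC=1 idx=1 pred=T actual=T -> ctr[1]=3
Ev 13: PC=2 idx=2 pred=N actual=N -> ctr[2]=0
Ev 14: PC=2 idx=2 pred=N actual=T -> ctr[2]=1

Answer: N N T N T N T N N T T T N N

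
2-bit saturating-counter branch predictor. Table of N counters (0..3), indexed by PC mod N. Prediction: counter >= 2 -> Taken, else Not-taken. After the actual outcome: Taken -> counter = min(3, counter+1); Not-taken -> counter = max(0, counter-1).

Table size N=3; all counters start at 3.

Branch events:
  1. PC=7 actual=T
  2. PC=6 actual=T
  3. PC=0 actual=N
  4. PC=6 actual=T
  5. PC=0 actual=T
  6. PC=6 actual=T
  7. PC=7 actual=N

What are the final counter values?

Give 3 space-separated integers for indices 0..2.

Answer: 3 2 3

Derivation:
Ev 1: PC=7 idx=1 pred=T actual=T -> ctr[1]=3
Ev 2: PC=6 idx=0 pred=T actual=T -> ctr[0]=3
Ev 3: PC=0 idx=0 pred=T actual=N -> ctr[0]=2
Ev 4: PC=6 idx=0 pred=T actual=T -> ctr[0]=3
Ev 5: PC=0 idx=0 pred=T actual=T -> ctr[0]=3
Ev 6: PC=6 idx=0 pred=T actual=T -> ctr[0]=3
Ev 7: PC=7 idx=1 pred=T actual=N -> ctr[1]=2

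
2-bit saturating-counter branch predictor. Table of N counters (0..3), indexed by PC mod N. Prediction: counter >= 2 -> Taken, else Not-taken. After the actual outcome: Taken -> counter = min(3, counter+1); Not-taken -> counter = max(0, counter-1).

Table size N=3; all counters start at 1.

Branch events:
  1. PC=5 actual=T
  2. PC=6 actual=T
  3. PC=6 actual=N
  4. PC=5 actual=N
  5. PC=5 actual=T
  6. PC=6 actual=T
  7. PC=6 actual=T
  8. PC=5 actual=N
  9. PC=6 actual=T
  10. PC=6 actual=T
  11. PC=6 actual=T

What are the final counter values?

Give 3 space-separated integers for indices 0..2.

Ev 1: PC=5 idx=2 pred=N actual=T -> ctr[2]=2
Ev 2: PC=6 idx=0 pred=N actual=T -> ctr[0]=2
Ev 3: PC=6 idx=0 pred=T actual=N -> ctr[0]=1
Ev 4: PC=5 idx=2 pred=T actual=N -> ctr[2]=1
Ev 5: PC=5 idx=2 pred=N actual=T -> ctr[2]=2
Ev 6: PC=6 idx=0 pred=N actual=T -> ctr[0]=2
Ev 7: PC=6 idx=0 pred=T actual=T -> ctr[0]=3
Ev 8: PC=5 idx=2 pred=T actual=N -> ctr[2]=1
Ev 9: PC=6 idx=0 pred=T actual=T -> ctr[0]=3
Ev 10: PC=6 idx=0 pred=T actual=T -> ctr[0]=3
Ev 11: PC=6 idx=0 pred=T actual=T -> ctr[0]=3

Answer: 3 1 1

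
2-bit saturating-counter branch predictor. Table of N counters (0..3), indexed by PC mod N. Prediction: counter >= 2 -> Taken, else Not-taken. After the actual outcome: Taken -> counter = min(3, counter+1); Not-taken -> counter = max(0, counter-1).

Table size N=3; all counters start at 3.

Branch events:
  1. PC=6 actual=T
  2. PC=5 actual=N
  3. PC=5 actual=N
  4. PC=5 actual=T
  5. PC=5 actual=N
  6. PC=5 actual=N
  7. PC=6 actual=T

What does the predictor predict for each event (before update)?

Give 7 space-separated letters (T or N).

Ev 1: PC=6 idx=0 pred=T actual=T -> ctr[0]=3
Ev 2: PC=5 idx=2 pred=T actual=N -> ctr[2]=2
Ev 3: PC=5 idx=2 pred=T actual=N -> ctr[2]=1
Ev 4: PC=5 idx=2 pred=N actual=T -> ctr[2]=2
Ev 5: PC=5 idx=2 pred=T actual=N -> ctr[2]=1
Ev 6: PC=5 idx=2 pred=N actual=N -> ctr[2]=0
Ev 7: PC=6 idx=0 pred=T actual=T -> ctr[0]=3

Answer: T T T N T N T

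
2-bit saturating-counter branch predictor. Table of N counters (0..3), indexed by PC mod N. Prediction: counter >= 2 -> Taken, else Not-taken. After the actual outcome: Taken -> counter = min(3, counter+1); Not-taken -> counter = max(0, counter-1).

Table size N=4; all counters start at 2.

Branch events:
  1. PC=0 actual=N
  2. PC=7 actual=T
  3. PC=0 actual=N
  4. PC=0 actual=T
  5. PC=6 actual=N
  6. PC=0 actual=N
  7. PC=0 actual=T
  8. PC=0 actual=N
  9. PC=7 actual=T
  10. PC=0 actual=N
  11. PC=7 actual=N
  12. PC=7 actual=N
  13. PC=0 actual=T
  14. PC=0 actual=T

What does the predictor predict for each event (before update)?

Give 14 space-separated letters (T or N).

Ev 1: PC=0 idx=0 pred=T actual=N -> ctr[0]=1
Ev 2: PC=7 idx=3 pred=T actual=T -> ctr[3]=3
Ev 3: PC=0 idx=0 pred=N actual=N -> ctr[0]=0
Ev 4: PC=0 idx=0 pred=N actual=T -> ctr[0]=1
Ev 5: PC=6 idx=2 pred=T actual=N -> ctr[2]=1
Ev 6: PC=0 idx=0 pred=N actual=N -> ctr[0]=0
Ev 7: PC=0 idx=0 pred=N actual=T -> ctr[0]=1
Ev 8: PC=0 idx=0 pred=N actual=N -> ctr[0]=0
Ev 9: PC=7 idx=3 pred=T actual=T -> ctr[3]=3
Ev 10: PC=0 idx=0 pred=N actual=N -> ctr[0]=0
Ev 11: PC=7 idx=3 pred=T actual=N -> ctr[3]=2
Ev 12: PC=7 idx=3 pred=T actual=N -> ctr[3]=1
Ev 13: PC=0 idx=0 pred=N actual=T -> ctr[0]=1
Ev 14: PC=0 idx=0 pred=N actual=T -> ctr[0]=2

Answer: T T N N T N N N T N T T N N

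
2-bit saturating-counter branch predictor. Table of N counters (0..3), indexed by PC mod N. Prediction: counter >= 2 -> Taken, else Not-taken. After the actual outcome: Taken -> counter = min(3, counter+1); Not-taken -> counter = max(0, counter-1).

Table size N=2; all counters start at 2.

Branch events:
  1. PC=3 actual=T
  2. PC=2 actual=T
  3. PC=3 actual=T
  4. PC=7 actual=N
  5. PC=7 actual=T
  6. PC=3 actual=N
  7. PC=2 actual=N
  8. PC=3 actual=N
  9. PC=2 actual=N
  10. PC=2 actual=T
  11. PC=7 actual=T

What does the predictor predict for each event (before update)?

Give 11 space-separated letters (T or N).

Answer: T T T T T T T T T N N

Derivation:
Ev 1: PC=3 idx=1 pred=T actual=T -> ctr[1]=3
Ev 2: PC=2 idx=0 pred=T actual=T -> ctr[0]=3
Ev 3: PC=3 idx=1 pred=T actual=T -> ctr[1]=3
Ev 4: PC=7 idx=1 pred=T actual=N -> ctr[1]=2
Ev 5: PC=7 idx=1 pred=T actual=T -> ctr[1]=3
Ev 6: PC=3 idx=1 pred=T actual=N -> ctr[1]=2
Ev 7: PC=2 idx=0 pred=T actual=N -> ctr[0]=2
Ev 8: PC=3 idx=1 pred=T actual=N -> ctr[1]=1
Ev 9: PC=2 idx=0 pred=T actual=N -> ctr[0]=1
Ev 10: PC=2 idx=0 pred=N actual=T -> ctr[0]=2
Ev 11: PC=7 idx=1 pred=N actual=T -> ctr[1]=2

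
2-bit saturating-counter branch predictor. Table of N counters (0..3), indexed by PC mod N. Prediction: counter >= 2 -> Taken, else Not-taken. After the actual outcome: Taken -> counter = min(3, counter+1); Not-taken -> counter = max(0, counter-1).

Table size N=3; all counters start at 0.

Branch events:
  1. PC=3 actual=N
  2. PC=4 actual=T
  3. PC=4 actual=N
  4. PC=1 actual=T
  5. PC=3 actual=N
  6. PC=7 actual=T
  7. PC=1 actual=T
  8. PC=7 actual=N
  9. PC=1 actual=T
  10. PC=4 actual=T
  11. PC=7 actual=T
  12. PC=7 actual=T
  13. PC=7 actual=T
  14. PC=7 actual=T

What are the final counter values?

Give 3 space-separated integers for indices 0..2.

Ev 1: PC=3 idx=0 pred=N actual=N -> ctr[0]=0
Ev 2: PC=4 idx=1 pred=N actual=T -> ctr[1]=1
Ev 3: PC=4 idx=1 pred=N actual=N -> ctr[1]=0
Ev 4: PC=1 idx=1 pred=N actual=T -> ctr[1]=1
Ev 5: PC=3 idx=0 pred=N actual=N -> ctr[0]=0
Ev 6: PC=7 idx=1 pred=N actual=T -> ctr[1]=2
Ev 7: PC=1 idx=1 pred=T actual=T -> ctr[1]=3
Ev 8: PC=7 idx=1 pred=T actual=N -> ctr[1]=2
Ev 9: PC=1 idx=1 pred=T actual=T -> ctr[1]=3
Ev 10: PC=4 idx=1 pred=T actual=T -> ctr[1]=3
Ev 11: PC=7 idx=1 pred=T actual=T -> ctr[1]=3
Ev 12: PC=7 idx=1 pred=T actual=T -> ctr[1]=3
Ev 13: PC=7 idx=1 pred=T actual=T -> ctr[1]=3
Ev 14: PC=7 idx=1 pred=T actual=T -> ctr[1]=3

Answer: 0 3 0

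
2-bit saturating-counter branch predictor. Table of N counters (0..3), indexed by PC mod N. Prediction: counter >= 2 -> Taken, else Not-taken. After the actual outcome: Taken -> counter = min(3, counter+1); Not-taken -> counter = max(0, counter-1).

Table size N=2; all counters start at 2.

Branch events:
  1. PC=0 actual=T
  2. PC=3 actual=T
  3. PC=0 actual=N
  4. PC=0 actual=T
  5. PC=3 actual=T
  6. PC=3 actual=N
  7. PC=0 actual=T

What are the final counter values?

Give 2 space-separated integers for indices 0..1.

Answer: 3 2

Derivation:
Ev 1: PC=0 idx=0 pred=T actual=T -> ctr[0]=3
Ev 2: PC=3 idx=1 pred=T actual=T -> ctr[1]=3
Ev 3: PC=0 idx=0 pred=T actual=N -> ctr[0]=2
Ev 4: PC=0 idx=0 pred=T actual=T -> ctr[0]=3
Ev 5: PC=3 idx=1 pred=T actual=T -> ctr[1]=3
Ev 6: PC=3 idx=1 pred=T actual=N -> ctr[1]=2
Ev 7: PC=0 idx=0 pred=T actual=T -> ctr[0]=3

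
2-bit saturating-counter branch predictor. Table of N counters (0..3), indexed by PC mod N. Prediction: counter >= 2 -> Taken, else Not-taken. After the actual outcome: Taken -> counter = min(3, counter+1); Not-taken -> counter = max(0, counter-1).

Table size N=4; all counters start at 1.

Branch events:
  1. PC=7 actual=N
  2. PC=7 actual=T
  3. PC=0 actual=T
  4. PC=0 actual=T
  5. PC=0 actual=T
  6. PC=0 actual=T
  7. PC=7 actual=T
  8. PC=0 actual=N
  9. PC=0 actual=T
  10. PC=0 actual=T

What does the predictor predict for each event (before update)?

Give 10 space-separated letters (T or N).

Answer: N N N T T T N T T T

Derivation:
Ev 1: PC=7 idx=3 pred=N actual=N -> ctr[3]=0
Ev 2: PC=7 idx=3 pred=N actual=T -> ctr[3]=1
Ev 3: PC=0 idx=0 pred=N actual=T -> ctr[0]=2
Ev 4: PC=0 idx=0 pred=T actual=T -> ctr[0]=3
Ev 5: PC=0 idx=0 pred=T actual=T -> ctr[0]=3
Ev 6: PC=0 idx=0 pred=T actual=T -> ctr[0]=3
Ev 7: PC=7 idx=3 pred=N actual=T -> ctr[3]=2
Ev 8: PC=0 idx=0 pred=T actual=N -> ctr[0]=2
Ev 9: PC=0 idx=0 pred=T actual=T -> ctr[0]=3
Ev 10: PC=0 idx=0 pred=T actual=T -> ctr[0]=3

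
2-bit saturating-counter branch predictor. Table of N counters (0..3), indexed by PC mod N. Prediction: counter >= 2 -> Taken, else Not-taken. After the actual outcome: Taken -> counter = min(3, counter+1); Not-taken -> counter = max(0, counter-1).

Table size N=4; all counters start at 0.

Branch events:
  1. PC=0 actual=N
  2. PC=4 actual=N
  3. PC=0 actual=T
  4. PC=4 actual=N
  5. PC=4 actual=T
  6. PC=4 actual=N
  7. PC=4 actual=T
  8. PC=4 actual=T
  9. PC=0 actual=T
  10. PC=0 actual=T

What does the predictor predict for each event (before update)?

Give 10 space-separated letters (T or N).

Answer: N N N N N N N N T T

Derivation:
Ev 1: PC=0 idx=0 pred=N actual=N -> ctr[0]=0
Ev 2: PC=4 idx=0 pred=N actual=N -> ctr[0]=0
Ev 3: PC=0 idx=0 pred=N actual=T -> ctr[0]=1
Ev 4: PC=4 idx=0 pred=N actual=N -> ctr[0]=0
Ev 5: PC=4 idx=0 pred=N actual=T -> ctr[0]=1
Ev 6: PC=4 idx=0 pred=N actual=N -> ctr[0]=0
Ev 7: PC=4 idx=0 pred=N actual=T -> ctr[0]=1
Ev 8: PC=4 idx=0 pred=N actual=T -> ctr[0]=2
Ev 9: PC=0 idx=0 pred=T actual=T -> ctr[0]=3
Ev 10: PC=0 idx=0 pred=T actual=T -> ctr[0]=3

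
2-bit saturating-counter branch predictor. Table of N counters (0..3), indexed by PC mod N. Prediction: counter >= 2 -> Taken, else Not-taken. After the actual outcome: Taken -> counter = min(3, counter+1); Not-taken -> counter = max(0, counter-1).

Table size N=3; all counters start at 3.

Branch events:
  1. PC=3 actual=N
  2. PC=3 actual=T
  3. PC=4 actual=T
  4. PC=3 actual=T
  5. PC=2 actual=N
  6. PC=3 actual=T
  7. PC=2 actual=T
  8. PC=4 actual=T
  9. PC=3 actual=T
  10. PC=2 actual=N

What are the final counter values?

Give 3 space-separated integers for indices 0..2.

Answer: 3 3 2

Derivation:
Ev 1: PC=3 idx=0 pred=T actual=N -> ctr[0]=2
Ev 2: PC=3 idx=0 pred=T actual=T -> ctr[0]=3
Ev 3: PC=4 idx=1 pred=T actual=T -> ctr[1]=3
Ev 4: PC=3 idx=0 pred=T actual=T -> ctr[0]=3
Ev 5: PC=2 idx=2 pred=T actual=N -> ctr[2]=2
Ev 6: PC=3 idx=0 pred=T actual=T -> ctr[0]=3
Ev 7: PC=2 idx=2 pred=T actual=T -> ctr[2]=3
Ev 8: PC=4 idx=1 pred=T actual=T -> ctr[1]=3
Ev 9: PC=3 idx=0 pred=T actual=T -> ctr[0]=3
Ev 10: PC=2 idx=2 pred=T actual=N -> ctr[2]=2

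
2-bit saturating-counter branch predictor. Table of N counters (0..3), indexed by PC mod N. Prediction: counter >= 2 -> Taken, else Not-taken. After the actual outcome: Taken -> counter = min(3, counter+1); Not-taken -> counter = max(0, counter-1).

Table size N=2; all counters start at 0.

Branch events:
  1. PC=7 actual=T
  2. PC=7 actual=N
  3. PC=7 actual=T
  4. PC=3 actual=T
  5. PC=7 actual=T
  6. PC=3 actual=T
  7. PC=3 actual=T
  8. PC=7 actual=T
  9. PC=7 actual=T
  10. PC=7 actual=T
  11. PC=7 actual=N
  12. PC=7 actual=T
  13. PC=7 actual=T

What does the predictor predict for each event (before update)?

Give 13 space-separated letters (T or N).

Ev 1: PC=7 idx=1 pred=N actual=T -> ctr[1]=1
Ev 2: PC=7 idx=1 pred=N actual=N -> ctr[1]=0
Ev 3: PC=7 idx=1 pred=N actual=T -> ctr[1]=1
Ev 4: PC=3 idx=1 pred=N actual=T -> ctr[1]=2
Ev 5: PC=7 idx=1 pred=T actual=T -> ctr[1]=3
Ev 6: PC=3 idx=1 pred=T actual=T -> ctr[1]=3
Ev 7: PC=3 idx=1 pred=T actual=T -> ctr[1]=3
Ev 8: PC=7 idx=1 pred=T actual=T -> ctr[1]=3
Ev 9: PC=7 idx=1 pred=T actual=T -> ctr[1]=3
Ev 10: PC=7 idx=1 pred=T actual=T -> ctr[1]=3
Ev 11: PC=7 idx=1 pred=T actual=N -> ctr[1]=2
Ev 12: PC=7 idx=1 pred=T actual=T -> ctr[1]=3
Ev 13: PC=7 idx=1 pred=T actual=T -> ctr[1]=3

Answer: N N N N T T T T T T T T T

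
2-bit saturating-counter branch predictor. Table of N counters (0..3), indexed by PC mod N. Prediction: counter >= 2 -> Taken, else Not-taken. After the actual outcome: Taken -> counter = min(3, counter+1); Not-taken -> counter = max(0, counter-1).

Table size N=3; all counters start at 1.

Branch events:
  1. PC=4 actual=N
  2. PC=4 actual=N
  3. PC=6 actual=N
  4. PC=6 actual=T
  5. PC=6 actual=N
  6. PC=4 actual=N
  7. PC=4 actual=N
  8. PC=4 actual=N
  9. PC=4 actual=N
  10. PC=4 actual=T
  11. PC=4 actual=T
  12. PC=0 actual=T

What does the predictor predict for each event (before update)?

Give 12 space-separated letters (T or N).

Answer: N N N N N N N N N N N N

Derivation:
Ev 1: PC=4 idx=1 pred=N actual=N -> ctr[1]=0
Ev 2: PC=4 idx=1 pred=N actual=N -> ctr[1]=0
Ev 3: PC=6 idx=0 pred=N actual=N -> ctr[0]=0
Ev 4: PC=6 idx=0 pred=N actual=T -> ctr[0]=1
Ev 5: PC=6 idx=0 pred=N actual=N -> ctr[0]=0
Ev 6: PC=4 idx=1 pred=N actual=N -> ctr[1]=0
Ev 7: PC=4 idx=1 pred=N actual=N -> ctr[1]=0
Ev 8: PC=4 idx=1 pred=N actual=N -> ctr[1]=0
Ev 9: PC=4 idx=1 pred=N actual=N -> ctr[1]=0
Ev 10: PC=4 idx=1 pred=N actual=T -> ctr[1]=1
Ev 11: PC=4 idx=1 pred=N actual=T -> ctr[1]=2
Ev 12: PC=0 idx=0 pred=N actual=T -> ctr[0]=1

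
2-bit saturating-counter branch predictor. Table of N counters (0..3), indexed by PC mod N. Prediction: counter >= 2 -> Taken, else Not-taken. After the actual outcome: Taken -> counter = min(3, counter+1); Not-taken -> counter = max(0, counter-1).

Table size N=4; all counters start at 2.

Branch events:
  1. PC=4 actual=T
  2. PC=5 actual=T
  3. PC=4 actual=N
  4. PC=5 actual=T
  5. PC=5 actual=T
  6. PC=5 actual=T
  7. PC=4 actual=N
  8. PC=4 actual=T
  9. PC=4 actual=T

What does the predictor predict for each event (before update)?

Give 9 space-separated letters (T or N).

Answer: T T T T T T T N T

Derivation:
Ev 1: PC=4 idx=0 pred=T actual=T -> ctr[0]=3
Ev 2: PC=5 idx=1 pred=T actual=T -> ctr[1]=3
Ev 3: PC=4 idx=0 pred=T actual=N -> ctr[0]=2
Ev 4: PC=5 idx=1 pred=T actual=T -> ctr[1]=3
Ev 5: PC=5 idx=1 pred=T actual=T -> ctr[1]=3
Ev 6: PC=5 idx=1 pred=T actual=T -> ctr[1]=3
Ev 7: PC=4 idx=0 pred=T actual=N -> ctr[0]=1
Ev 8: PC=4 idx=0 pred=N actual=T -> ctr[0]=2
Ev 9: PC=4 idx=0 pred=T actual=T -> ctr[0]=3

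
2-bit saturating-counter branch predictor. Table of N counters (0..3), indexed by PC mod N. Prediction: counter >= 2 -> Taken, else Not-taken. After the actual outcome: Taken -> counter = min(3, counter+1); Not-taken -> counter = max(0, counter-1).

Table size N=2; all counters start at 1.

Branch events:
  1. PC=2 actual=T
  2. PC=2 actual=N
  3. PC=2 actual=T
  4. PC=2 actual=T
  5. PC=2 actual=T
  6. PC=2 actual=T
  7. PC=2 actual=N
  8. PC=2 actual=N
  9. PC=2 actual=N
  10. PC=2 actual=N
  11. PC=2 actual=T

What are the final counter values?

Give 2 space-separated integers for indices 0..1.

Answer: 1 1

Derivation:
Ev 1: PC=2 idx=0 pred=N actual=T -> ctr[0]=2
Ev 2: PC=2 idx=0 pred=T actual=N -> ctr[0]=1
Ev 3: PC=2 idx=0 pred=N actual=T -> ctr[0]=2
Ev 4: PC=2 idx=0 pred=T actual=T -> ctr[0]=3
Ev 5: PC=2 idx=0 pred=T actual=T -> ctr[0]=3
Ev 6: PC=2 idx=0 pred=T actual=T -> ctr[0]=3
Ev 7: PC=2 idx=0 pred=T actual=N -> ctr[0]=2
Ev 8: PC=2 idx=0 pred=T actual=N -> ctr[0]=1
Ev 9: PC=2 idx=0 pred=N actual=N -> ctr[0]=0
Ev 10: PC=2 idx=0 pred=N actual=N -> ctr[0]=0
Ev 11: PC=2 idx=0 pred=N actual=T -> ctr[0]=1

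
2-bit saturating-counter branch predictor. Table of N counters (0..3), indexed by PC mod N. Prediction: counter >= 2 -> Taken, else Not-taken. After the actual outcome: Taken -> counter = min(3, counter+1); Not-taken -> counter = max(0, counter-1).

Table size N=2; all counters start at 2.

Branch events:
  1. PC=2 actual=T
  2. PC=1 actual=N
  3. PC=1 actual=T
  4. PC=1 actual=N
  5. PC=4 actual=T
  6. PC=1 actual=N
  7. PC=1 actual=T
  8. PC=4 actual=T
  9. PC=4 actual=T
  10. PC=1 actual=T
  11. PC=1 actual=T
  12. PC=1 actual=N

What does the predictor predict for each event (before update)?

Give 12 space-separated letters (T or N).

Answer: T T N T T N N T T N T T

Derivation:
Ev 1: PC=2 idx=0 pred=T actual=T -> ctr[0]=3
Ev 2: PC=1 idx=1 pred=T actual=N -> ctr[1]=1
Ev 3: PC=1 idx=1 pred=N actual=T -> ctr[1]=2
Ev 4: PC=1 idx=1 pred=T actual=N -> ctr[1]=1
Ev 5: PC=4 idx=0 pred=T actual=T -> ctr[0]=3
Ev 6: PC=1 idx=1 pred=N actual=N -> ctr[1]=0
Ev 7: PC=1 idx=1 pred=N actual=T -> ctr[1]=1
Ev 8: PC=4 idx=0 pred=T actual=T -> ctr[0]=3
Ev 9: PC=4 idx=0 pred=T actual=T -> ctr[0]=3
Ev 10: PC=1 idx=1 pred=N actual=T -> ctr[1]=2
Ev 11: PC=1 idx=1 pred=T actual=T -> ctr[1]=3
Ev 12: PC=1 idx=1 pred=T actual=N -> ctr[1]=2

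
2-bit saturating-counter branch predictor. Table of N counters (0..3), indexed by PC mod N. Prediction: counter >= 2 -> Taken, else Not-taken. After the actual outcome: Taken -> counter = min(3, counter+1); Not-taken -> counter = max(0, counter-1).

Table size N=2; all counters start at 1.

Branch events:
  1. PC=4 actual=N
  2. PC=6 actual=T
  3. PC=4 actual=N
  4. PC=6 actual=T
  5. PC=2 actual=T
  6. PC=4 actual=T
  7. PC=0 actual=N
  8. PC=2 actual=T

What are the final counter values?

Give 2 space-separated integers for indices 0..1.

Answer: 3 1

Derivation:
Ev 1: PC=4 idx=0 pred=N actual=N -> ctr[0]=0
Ev 2: PC=6 idx=0 pred=N actual=T -> ctr[0]=1
Ev 3: PC=4 idx=0 pred=N actual=N -> ctr[0]=0
Ev 4: PC=6 idx=0 pred=N actual=T -> ctr[0]=1
Ev 5: PC=2 idx=0 pred=N actual=T -> ctr[0]=2
Ev 6: PC=4 idx=0 pred=T actual=T -> ctr[0]=3
Ev 7: PC=0 idx=0 pred=T actual=N -> ctr[0]=2
Ev 8: PC=2 idx=0 pred=T actual=T -> ctr[0]=3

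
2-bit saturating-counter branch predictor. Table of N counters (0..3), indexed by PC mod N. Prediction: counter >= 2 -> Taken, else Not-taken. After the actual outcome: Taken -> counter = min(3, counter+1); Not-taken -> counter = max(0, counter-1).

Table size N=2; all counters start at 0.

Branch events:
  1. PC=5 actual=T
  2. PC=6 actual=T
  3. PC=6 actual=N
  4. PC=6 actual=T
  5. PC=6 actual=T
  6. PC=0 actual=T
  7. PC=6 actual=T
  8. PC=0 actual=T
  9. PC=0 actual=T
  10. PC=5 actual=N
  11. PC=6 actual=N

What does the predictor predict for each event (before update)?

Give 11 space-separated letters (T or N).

Ev 1: PC=5 idx=1 pred=N actual=T -> ctr[1]=1
Ev 2: PC=6 idx=0 pred=N actual=T -> ctr[0]=1
Ev 3: PC=6 idx=0 pred=N actual=N -> ctr[0]=0
Ev 4: PC=6 idx=0 pred=N actual=T -> ctr[0]=1
Ev 5: PC=6 idx=0 pred=N actual=T -> ctr[0]=2
Ev 6: PC=0 idx=0 pred=T actual=T -> ctr[0]=3
Ev 7: PC=6 idx=0 pred=T actual=T -> ctr[0]=3
Ev 8: PC=0 idx=0 pred=T actual=T -> ctr[0]=3
Ev 9: PC=0 idx=0 pred=T actual=T -> ctr[0]=3
Ev 10: PC=5 idx=1 pred=N actual=N -> ctr[1]=0
Ev 11: PC=6 idx=0 pred=T actual=N -> ctr[0]=2

Answer: N N N N N T T T T N T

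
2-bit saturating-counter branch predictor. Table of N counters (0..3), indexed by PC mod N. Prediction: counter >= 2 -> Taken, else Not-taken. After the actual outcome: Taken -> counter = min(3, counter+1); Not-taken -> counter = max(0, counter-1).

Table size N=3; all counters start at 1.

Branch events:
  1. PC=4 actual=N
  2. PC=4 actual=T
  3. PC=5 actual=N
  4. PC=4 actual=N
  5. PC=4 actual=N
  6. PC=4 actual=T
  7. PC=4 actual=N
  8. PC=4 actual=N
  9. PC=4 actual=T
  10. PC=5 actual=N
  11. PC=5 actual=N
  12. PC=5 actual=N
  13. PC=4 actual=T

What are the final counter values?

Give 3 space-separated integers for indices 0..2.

Answer: 1 2 0

Derivation:
Ev 1: PC=4 idx=1 pred=N actual=N -> ctr[1]=0
Ev 2: PC=4 idx=1 pred=N actual=T -> ctr[1]=1
Ev 3: PC=5 idx=2 pred=N actual=N -> ctr[2]=0
Ev 4: PC=4 idx=1 pred=N actual=N -> ctr[1]=0
Ev 5: PC=4 idx=1 pred=N actual=N -> ctr[1]=0
Ev 6: PC=4 idx=1 pred=N actual=T -> ctr[1]=1
Ev 7: PC=4 idx=1 pred=N actual=N -> ctr[1]=0
Ev 8: PC=4 idx=1 pred=N actual=N -> ctr[1]=0
Ev 9: PC=4 idx=1 pred=N actual=T -> ctr[1]=1
Ev 10: PC=5 idx=2 pred=N actual=N -> ctr[2]=0
Ev 11: PC=5 idx=2 pred=N actual=N -> ctr[2]=0
Ev 12: PC=5 idx=2 pred=N actual=N -> ctr[2]=0
Ev 13: PC=4 idx=1 pred=N actual=T -> ctr[1]=2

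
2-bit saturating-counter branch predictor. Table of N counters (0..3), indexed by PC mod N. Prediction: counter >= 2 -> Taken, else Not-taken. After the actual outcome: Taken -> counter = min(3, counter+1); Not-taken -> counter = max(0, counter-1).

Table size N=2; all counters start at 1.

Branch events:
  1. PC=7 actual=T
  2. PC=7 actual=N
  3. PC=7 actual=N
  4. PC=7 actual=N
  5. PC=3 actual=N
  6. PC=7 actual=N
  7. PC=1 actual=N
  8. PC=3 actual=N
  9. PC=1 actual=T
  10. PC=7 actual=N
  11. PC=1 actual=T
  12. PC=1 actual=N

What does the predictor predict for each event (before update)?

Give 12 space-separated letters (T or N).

Ev 1: PC=7 idx=1 pred=N actual=T -> ctr[1]=2
Ev 2: PC=7 idx=1 pred=T actual=N -> ctr[1]=1
Ev 3: PC=7 idx=1 pred=N actual=N -> ctr[1]=0
Ev 4: PC=7 idx=1 pred=N actual=N -> ctr[1]=0
Ev 5: PC=3 idx=1 pred=N actual=N -> ctr[1]=0
Ev 6: PC=7 idx=1 pred=N actual=N -> ctr[1]=0
Ev 7: PC=1 idx=1 pred=N actual=N -> ctr[1]=0
Ev 8: PC=3 idx=1 pred=N actual=N -> ctr[1]=0
Ev 9: PC=1 idx=1 pred=N actual=T -> ctr[1]=1
Ev 10: PC=7 idx=1 pred=N actual=N -> ctr[1]=0
Ev 11: PC=1 idx=1 pred=N actual=T -> ctr[1]=1
Ev 12: PC=1 idx=1 pred=N actual=N -> ctr[1]=0

Answer: N T N N N N N N N N N N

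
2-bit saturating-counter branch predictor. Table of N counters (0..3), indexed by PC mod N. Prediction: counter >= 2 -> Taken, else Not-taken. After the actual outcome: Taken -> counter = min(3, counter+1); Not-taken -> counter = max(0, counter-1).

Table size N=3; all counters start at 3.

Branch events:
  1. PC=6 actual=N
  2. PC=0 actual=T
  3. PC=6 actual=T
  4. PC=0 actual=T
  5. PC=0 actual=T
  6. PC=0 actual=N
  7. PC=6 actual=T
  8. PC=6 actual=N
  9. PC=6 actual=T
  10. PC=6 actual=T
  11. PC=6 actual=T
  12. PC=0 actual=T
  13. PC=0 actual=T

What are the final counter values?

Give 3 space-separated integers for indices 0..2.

Ev 1: PC=6 idx=0 pred=T actual=N -> ctr[0]=2
Ev 2: PC=0 idx=0 pred=T actual=T -> ctr[0]=3
Ev 3: PC=6 idx=0 pred=T actual=T -> ctr[0]=3
Ev 4: PC=0 idx=0 pred=T actual=T -> ctr[0]=3
Ev 5: PC=0 idx=0 pred=T actual=T -> ctr[0]=3
Ev 6: PC=0 idx=0 pred=T actual=N -> ctr[0]=2
Ev 7: PC=6 idx=0 pred=T actual=T -> ctr[0]=3
Ev 8: PC=6 idx=0 pred=T actual=N -> ctr[0]=2
Ev 9: PC=6 idx=0 pred=T actual=T -> ctr[0]=3
Ev 10: PC=6 idx=0 pred=T actual=T -> ctr[0]=3
Ev 11: PC=6 idx=0 pred=T actual=T -> ctr[0]=3
Ev 12: PC=0 idx=0 pred=T actual=T -> ctr[0]=3
Ev 13: PC=0 idx=0 pred=T actual=T -> ctr[0]=3

Answer: 3 3 3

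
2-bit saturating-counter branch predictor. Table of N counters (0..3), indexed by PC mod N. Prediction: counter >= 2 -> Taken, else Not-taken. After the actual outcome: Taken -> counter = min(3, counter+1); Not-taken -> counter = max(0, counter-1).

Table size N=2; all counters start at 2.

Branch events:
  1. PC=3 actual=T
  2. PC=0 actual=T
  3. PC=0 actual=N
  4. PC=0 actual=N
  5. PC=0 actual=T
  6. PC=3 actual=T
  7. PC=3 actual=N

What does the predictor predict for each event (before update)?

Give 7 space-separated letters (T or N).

Answer: T T T T N T T

Derivation:
Ev 1: PC=3 idx=1 pred=T actual=T -> ctr[1]=3
Ev 2: PC=0 idx=0 pred=T actual=T -> ctr[0]=3
Ev 3: PC=0 idx=0 pred=T actual=N -> ctr[0]=2
Ev 4: PC=0 idx=0 pred=T actual=N -> ctr[0]=1
Ev 5: PC=0 idx=0 pred=N actual=T -> ctr[0]=2
Ev 6: PC=3 idx=1 pred=T actual=T -> ctr[1]=3
Ev 7: PC=3 idx=1 pred=T actual=N -> ctr[1]=2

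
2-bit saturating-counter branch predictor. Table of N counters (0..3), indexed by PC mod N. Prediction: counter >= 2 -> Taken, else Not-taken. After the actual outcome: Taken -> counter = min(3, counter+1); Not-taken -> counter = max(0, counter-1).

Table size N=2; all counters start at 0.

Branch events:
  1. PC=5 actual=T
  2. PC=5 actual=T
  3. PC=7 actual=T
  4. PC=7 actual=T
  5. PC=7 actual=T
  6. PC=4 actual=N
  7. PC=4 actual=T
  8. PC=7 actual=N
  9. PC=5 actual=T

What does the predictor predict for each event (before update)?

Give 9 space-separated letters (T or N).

Ev 1: PC=5 idx=1 pred=N actual=T -> ctr[1]=1
Ev 2: PC=5 idx=1 pred=N actual=T -> ctr[1]=2
Ev 3: PC=7 idx=1 pred=T actual=T -> ctr[1]=3
Ev 4: PC=7 idx=1 pred=T actual=T -> ctr[1]=3
Ev 5: PC=7 idx=1 pred=T actual=T -> ctr[1]=3
Ev 6: PC=4 idx=0 pred=N actual=N -> ctr[0]=0
Ev 7: PC=4 idx=0 pred=N actual=T -> ctr[0]=1
Ev 8: PC=7 idx=1 pred=T actual=N -> ctr[1]=2
Ev 9: PC=5 idx=1 pred=T actual=T -> ctr[1]=3

Answer: N N T T T N N T T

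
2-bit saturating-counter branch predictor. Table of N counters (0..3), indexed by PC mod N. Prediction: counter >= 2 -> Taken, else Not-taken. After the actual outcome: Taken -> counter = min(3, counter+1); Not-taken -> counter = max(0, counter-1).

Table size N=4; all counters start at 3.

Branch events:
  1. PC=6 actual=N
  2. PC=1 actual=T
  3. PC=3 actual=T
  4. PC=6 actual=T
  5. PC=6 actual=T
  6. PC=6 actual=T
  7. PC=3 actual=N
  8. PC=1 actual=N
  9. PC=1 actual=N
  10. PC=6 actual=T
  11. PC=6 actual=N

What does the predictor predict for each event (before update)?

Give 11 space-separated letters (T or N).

Ev 1: PC=6 idx=2 pred=T actual=N -> ctr[2]=2
Ev 2: PC=1 idx=1 pred=T actual=T -> ctr[1]=3
Ev 3: PC=3 idx=3 pred=T actual=T -> ctr[3]=3
Ev 4: PC=6 idx=2 pred=T actual=T -> ctr[2]=3
Ev 5: PC=6 idx=2 pred=T actual=T -> ctr[2]=3
Ev 6: PC=6 idx=2 pred=T actual=T -> ctr[2]=3
Ev 7: PC=3 idx=3 pred=T actual=N -> ctr[3]=2
Ev 8: PC=1 idx=1 pred=T actual=N -> ctr[1]=2
Ev 9: PC=1 idx=1 pred=T actual=N -> ctr[1]=1
Ev 10: PC=6 idx=2 pred=T actual=T -> ctr[2]=3
Ev 11: PC=6 idx=2 pred=T actual=N -> ctr[2]=2

Answer: T T T T T T T T T T T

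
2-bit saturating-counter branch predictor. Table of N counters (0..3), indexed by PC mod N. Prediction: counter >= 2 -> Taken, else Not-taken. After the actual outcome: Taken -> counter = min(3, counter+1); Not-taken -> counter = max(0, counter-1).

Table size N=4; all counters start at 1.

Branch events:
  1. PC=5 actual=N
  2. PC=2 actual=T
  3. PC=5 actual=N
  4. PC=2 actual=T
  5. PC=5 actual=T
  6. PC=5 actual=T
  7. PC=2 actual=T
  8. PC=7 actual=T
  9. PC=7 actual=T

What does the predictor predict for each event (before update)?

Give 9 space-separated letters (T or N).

Answer: N N N T N N T N T

Derivation:
Ev 1: PC=5 idx=1 pred=N actual=N -> ctr[1]=0
Ev 2: PC=2 idx=2 pred=N actual=T -> ctr[2]=2
Ev 3: PC=5 idx=1 pred=N actual=N -> ctr[1]=0
Ev 4: PC=2 idx=2 pred=T actual=T -> ctr[2]=3
Ev 5: PC=5 idx=1 pred=N actual=T -> ctr[1]=1
Ev 6: PC=5 idx=1 pred=N actual=T -> ctr[1]=2
Ev 7: PC=2 idx=2 pred=T actual=T -> ctr[2]=3
Ev 8: PC=7 idx=3 pred=N actual=T -> ctr[3]=2
Ev 9: PC=7 idx=3 pred=T actual=T -> ctr[3]=3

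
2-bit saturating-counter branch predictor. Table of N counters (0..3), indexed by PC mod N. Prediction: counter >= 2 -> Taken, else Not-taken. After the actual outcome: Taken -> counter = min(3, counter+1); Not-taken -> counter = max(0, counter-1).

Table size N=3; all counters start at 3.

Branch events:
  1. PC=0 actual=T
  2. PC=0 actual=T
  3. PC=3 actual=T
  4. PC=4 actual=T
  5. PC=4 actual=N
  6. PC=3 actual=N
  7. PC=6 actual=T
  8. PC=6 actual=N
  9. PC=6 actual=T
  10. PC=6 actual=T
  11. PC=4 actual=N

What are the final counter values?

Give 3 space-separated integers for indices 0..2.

Ev 1: PC=0 idx=0 pred=T actual=T -> ctr[0]=3
Ev 2: PC=0 idx=0 pred=T actual=T -> ctr[0]=3
Ev 3: PC=3 idx=0 pred=T actual=T -> ctr[0]=3
Ev 4: PC=4 idx=1 pred=T actual=T -> ctr[1]=3
Ev 5: PC=4 idx=1 pred=T actual=N -> ctr[1]=2
Ev 6: PC=3 idx=0 pred=T actual=N -> ctr[0]=2
Ev 7: PC=6 idx=0 pred=T actual=T -> ctr[0]=3
Ev 8: PC=6 idx=0 pred=T actual=N -> ctr[0]=2
Ev 9: PC=6 idx=0 pred=T actual=T -> ctr[0]=3
Ev 10: PC=6 idx=0 pred=T actual=T -> ctr[0]=3
Ev 11: PC=4 idx=1 pred=T actual=N -> ctr[1]=1

Answer: 3 1 3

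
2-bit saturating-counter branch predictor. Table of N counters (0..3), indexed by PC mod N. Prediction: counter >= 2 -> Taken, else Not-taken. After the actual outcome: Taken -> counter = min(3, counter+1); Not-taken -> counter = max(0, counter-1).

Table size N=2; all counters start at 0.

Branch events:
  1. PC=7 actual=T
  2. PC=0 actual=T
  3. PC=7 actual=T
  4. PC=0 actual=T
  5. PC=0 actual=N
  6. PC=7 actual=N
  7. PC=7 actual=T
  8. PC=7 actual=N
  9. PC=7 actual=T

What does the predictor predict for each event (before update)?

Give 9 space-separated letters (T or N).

Ev 1: PC=7 idx=1 pred=N actual=T -> ctr[1]=1
Ev 2: PC=0 idx=0 pred=N actual=T -> ctr[0]=1
Ev 3: PC=7 idx=1 pred=N actual=T -> ctr[1]=2
Ev 4: PC=0 idx=0 pred=N actual=T -> ctr[0]=2
Ev 5: PC=0 idx=0 pred=T actual=N -> ctr[0]=1
Ev 6: PC=7 idx=1 pred=T actual=N -> ctr[1]=1
Ev 7: PC=7 idx=1 pred=N actual=T -> ctr[1]=2
Ev 8: PC=7 idx=1 pred=T actual=N -> ctr[1]=1
Ev 9: PC=7 idx=1 pred=N actual=T -> ctr[1]=2

Answer: N N N N T T N T N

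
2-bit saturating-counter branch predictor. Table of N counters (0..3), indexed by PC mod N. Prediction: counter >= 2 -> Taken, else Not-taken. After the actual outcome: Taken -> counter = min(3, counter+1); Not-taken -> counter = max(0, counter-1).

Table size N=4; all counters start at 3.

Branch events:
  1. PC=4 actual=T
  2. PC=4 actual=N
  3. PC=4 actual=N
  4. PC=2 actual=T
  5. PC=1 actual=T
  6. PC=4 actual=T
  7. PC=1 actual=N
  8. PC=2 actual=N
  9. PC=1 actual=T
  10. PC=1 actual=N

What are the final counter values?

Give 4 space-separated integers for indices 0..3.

Answer: 2 2 2 3

Derivation:
Ev 1: PC=4 idx=0 pred=T actual=T -> ctr[0]=3
Ev 2: PC=4 idx=0 pred=T actual=N -> ctr[0]=2
Ev 3: PC=4 idx=0 pred=T actual=N -> ctr[0]=1
Ev 4: PC=2 idx=2 pred=T actual=T -> ctr[2]=3
Ev 5: PC=1 idx=1 pred=T actual=T -> ctr[1]=3
Ev 6: PC=4 idx=0 pred=N actual=T -> ctr[0]=2
Ev 7: PC=1 idx=1 pred=T actual=N -> ctr[1]=2
Ev 8: PC=2 idx=2 pred=T actual=N -> ctr[2]=2
Ev 9: PC=1 idx=1 pred=T actual=T -> ctr[1]=3
Ev 10: PC=1 idx=1 pred=T actual=N -> ctr[1]=2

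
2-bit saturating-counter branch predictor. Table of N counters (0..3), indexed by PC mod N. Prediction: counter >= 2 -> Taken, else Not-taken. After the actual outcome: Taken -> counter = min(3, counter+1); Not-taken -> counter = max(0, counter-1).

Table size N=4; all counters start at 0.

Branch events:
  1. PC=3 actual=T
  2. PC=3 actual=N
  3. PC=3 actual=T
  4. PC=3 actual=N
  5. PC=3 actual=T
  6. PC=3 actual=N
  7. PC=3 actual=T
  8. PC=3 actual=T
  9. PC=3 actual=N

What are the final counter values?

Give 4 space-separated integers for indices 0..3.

Ev 1: PC=3 idx=3 pred=N actual=T -> ctr[3]=1
Ev 2: PC=3 idx=3 pred=N actual=N -> ctr[3]=0
Ev 3: PC=3 idx=3 pred=N actual=T -> ctr[3]=1
Ev 4: PC=3 idx=3 pred=N actual=N -> ctr[3]=0
Ev 5: PC=3 idx=3 pred=N actual=T -> ctr[3]=1
Ev 6: PC=3 idx=3 pred=N actual=N -> ctr[3]=0
Ev 7: PC=3 idx=3 pred=N actual=T -> ctr[3]=1
Ev 8: PC=3 idx=3 pred=N actual=T -> ctr[3]=2
Ev 9: PC=3 idx=3 pred=T actual=N -> ctr[3]=1

Answer: 0 0 0 1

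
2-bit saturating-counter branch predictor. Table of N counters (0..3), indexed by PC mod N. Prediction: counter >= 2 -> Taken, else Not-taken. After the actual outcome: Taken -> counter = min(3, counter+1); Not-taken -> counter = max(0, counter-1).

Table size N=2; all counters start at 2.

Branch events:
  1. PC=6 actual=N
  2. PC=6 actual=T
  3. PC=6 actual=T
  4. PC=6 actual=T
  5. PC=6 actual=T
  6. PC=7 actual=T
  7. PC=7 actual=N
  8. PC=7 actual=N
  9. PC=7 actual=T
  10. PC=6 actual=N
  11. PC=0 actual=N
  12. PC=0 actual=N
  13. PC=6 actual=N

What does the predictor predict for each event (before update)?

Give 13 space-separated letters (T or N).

Answer: T N T T T T T T N T T N N

Derivation:
Ev 1: PC=6 idx=0 pred=T actual=N -> ctr[0]=1
Ev 2: PC=6 idx=0 pred=N actual=T -> ctr[0]=2
Ev 3: PC=6 idx=0 pred=T actual=T -> ctr[0]=3
Ev 4: PC=6 idx=0 pred=T actual=T -> ctr[0]=3
Ev 5: PC=6 idx=0 pred=T actual=T -> ctr[0]=3
Ev 6: PC=7 idx=1 pred=T actual=T -> ctr[1]=3
Ev 7: PC=7 idx=1 pred=T actual=N -> ctr[1]=2
Ev 8: PC=7 idx=1 pred=T actual=N -> ctr[1]=1
Ev 9: PC=7 idx=1 pred=N actual=T -> ctr[1]=2
Ev 10: PC=6 idx=0 pred=T actual=N -> ctr[0]=2
Ev 11: PC=0 idx=0 pred=T actual=N -> ctr[0]=1
Ev 12: PC=0 idx=0 pred=N actual=N -> ctr[0]=0
Ev 13: PC=6 idx=0 pred=N actual=N -> ctr[0]=0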